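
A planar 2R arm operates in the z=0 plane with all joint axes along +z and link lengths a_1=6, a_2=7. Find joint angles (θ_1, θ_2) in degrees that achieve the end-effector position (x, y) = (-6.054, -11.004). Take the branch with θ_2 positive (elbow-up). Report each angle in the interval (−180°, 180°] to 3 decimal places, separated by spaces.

-135.004 30.010

cos θ_2 = (157.7389−6²−7²)/(2·6·7) = 0.8659; θ_2 = 30.0098° (elbow-up)
β = atan2(-11.0040,-6.0540) = -118.8180°; ψ = atan2(3.5010,12.0616) = 16.1861°
θ_1 = β − ψ = -135.0041°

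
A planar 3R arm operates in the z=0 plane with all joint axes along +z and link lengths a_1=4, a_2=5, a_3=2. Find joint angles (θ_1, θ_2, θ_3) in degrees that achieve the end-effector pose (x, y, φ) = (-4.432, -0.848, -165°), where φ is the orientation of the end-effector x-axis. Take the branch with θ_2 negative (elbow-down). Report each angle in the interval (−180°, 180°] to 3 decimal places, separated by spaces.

wrist centre = target − a_3·(cos φ, sin φ) = (-2.5001, -0.3304)
cos θ_2 = (6.3599−4²−5²)/(2·4·5) = -0.8660; θ_2 = -149.9974° (elbow-down)
β = atan2(-0.3304,-2.5001) = -172.4727°; ψ = atan2(-2.5002,-0.3300) = -97.5193°
θ_1 = β − ψ = -74.9534°
θ_3 = φ − θ_1 − θ_2 = 59.9508° (wrapped to (-180°,180°])

-74.953 -149.997 59.951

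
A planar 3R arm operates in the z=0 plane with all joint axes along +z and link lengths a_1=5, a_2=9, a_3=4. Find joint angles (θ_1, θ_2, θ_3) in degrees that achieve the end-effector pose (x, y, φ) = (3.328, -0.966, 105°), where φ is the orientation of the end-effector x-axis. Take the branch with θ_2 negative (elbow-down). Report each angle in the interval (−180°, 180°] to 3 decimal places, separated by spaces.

54.188 -134.997 -174.192

wrist centre = target − a_3·(cos φ, sin φ) = (4.3633, -4.8297)
cos θ_2 = (42.3642−5²−9²)/(2·5·9) = -0.7071; θ_2 = -134.9966° (elbow-down)
β = atan2(-4.8297,4.3633) = -47.9045°; ψ = atan2(-6.3643,-1.3636) = -102.0930°
θ_1 = β − ψ = 54.1884°
θ_3 = φ − θ_1 − θ_2 = -174.1919° (wrapped to (-180°,180°])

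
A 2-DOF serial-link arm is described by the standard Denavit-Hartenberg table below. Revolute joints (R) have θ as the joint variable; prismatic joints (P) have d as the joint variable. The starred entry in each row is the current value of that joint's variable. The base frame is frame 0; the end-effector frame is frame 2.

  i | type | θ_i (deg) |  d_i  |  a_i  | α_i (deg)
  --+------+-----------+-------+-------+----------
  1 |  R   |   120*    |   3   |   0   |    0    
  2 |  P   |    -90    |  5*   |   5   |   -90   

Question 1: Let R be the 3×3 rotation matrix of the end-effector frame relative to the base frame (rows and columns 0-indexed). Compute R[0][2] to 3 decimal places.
-0.500

End-effector z-axis (col 2 of R) = (-0.5000,0.8660,0.0000)
R[0][2] = -0.5000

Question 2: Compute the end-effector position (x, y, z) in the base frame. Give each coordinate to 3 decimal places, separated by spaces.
after link 1: o_1 = (0.0000, 0.0000, 3.0000)
after link 2: o_2 = (4.3301, 2.5000, 8.0000)

4.330 2.500 8.000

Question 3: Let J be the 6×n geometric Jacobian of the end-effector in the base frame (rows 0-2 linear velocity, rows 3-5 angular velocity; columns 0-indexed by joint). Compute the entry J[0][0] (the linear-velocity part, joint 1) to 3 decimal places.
axis z_0 = ẑ; lever o_n−o_0 = (4.3301,2.5000,8.0000)
cross product → J_v[:, 0] = (-2.5000,4.3301,0.0000)
J_ω[:, 0] = z_0
entry J[0][0] = -2.5000

-2.500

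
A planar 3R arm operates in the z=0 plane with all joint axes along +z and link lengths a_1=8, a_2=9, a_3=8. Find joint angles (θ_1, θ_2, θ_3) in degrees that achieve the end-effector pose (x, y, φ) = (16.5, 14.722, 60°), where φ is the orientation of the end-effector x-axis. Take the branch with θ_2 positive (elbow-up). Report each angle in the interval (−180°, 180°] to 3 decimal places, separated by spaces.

wrist centre = target − a_3·(cos φ, sin φ) = (12.5000, 7.7938)
cos θ_2 = (216.9933−8²−9²)/(2·8·9) = 0.5000; θ_2 = 60.0031° (elbow-up)
β = atan2(7.7938,12.5000) = 31.9437°; ψ = atan2(7.7945,12.4996) = 31.9468°
θ_1 = β − ψ = -0.0031°
θ_3 = φ − θ_1 − θ_2 = 0.0000° (wrapped to (-180°,180°])

-0.003 60.003 0.000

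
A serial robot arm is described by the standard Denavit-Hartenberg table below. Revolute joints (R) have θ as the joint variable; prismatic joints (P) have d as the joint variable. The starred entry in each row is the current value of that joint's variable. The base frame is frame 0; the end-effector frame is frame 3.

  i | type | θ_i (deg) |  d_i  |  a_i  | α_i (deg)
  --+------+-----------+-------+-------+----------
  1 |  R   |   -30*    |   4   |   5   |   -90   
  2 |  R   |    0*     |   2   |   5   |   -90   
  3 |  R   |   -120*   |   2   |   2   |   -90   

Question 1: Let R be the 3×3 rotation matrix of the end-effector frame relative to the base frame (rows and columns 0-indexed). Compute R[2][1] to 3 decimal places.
End-effector y-axis (col 1 of R) = (0.0000,-0.0000,1.0000)
R[2][1] = 1.0000

1.000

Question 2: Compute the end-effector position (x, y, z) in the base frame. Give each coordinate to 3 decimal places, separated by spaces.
9.660 -1.268 2.000

after link 1: o_1 = (4.3301, -2.5000, 4.0000)
after link 2: o_2 = (9.6603, -3.2679, 4.0000)
after link 3: o_3 = (9.6603, -1.2679, 2.0000)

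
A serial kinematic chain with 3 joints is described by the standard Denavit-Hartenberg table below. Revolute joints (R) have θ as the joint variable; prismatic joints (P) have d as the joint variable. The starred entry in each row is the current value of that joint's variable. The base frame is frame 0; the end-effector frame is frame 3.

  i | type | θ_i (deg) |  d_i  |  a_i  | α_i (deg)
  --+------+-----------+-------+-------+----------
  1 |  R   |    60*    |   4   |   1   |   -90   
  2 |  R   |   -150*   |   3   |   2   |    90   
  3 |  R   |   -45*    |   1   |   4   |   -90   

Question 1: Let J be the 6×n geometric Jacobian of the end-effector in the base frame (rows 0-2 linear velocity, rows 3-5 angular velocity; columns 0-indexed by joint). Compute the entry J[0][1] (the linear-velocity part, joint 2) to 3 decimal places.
axis z_1 = (-0.8660,0.5000,0.0000); lever o_n−o_1 = (-2.4894,-3.9685,1.5482)
cross product → J_v[:, 1] = (0.7741,1.3408,4.6815)
J_ω[:, 1] = z_1
entry J[0][1] = 0.7741

0.774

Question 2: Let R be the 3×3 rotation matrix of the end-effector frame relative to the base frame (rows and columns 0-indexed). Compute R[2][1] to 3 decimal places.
0.866

End-effector y-axis (col 1 of R) = (0.2500,0.4330,0.8660)
R[2][1] = 0.8660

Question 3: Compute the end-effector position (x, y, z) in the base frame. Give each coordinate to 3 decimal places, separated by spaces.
-1.989 -3.103 5.548

after link 1: o_1 = (0.5000, 0.8660, 4.0000)
after link 2: o_2 = (-2.9641, 0.8660, 5.0000)
after link 3: o_3 = (-1.9894, -3.1025, 5.5482)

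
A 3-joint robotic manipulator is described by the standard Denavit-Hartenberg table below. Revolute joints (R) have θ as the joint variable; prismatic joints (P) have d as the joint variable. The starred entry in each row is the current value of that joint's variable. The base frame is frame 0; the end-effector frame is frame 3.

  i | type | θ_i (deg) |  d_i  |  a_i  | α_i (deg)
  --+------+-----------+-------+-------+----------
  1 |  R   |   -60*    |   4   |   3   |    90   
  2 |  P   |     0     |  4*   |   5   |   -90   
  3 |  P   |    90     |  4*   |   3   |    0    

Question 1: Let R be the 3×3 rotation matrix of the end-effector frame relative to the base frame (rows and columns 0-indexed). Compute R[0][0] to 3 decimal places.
0.866

End-effector x-axis (col 0 of R) = (0.8660,0.5000,0.0000)
R[0][0] = 0.8660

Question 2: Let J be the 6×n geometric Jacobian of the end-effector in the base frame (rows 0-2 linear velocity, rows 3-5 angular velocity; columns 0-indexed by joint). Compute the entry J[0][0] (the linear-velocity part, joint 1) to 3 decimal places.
7.428

axis z_0 = ẑ; lever o_n−o_0 = (3.1340,-7.4282,8.0000)
cross product → J_v[:, 0] = (7.4282,3.1340,-0.0000)
J_ω[:, 0] = z_0
entry J[0][0] = 7.4282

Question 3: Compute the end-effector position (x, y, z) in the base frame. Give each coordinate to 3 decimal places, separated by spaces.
3.134 -7.428 8.000

after link 1: o_1 = (1.5000, -2.5981, 4.0000)
after link 2: o_2 = (0.5359, -8.9282, 4.0000)
after link 3: o_3 = (3.1340, -7.4282, 8.0000)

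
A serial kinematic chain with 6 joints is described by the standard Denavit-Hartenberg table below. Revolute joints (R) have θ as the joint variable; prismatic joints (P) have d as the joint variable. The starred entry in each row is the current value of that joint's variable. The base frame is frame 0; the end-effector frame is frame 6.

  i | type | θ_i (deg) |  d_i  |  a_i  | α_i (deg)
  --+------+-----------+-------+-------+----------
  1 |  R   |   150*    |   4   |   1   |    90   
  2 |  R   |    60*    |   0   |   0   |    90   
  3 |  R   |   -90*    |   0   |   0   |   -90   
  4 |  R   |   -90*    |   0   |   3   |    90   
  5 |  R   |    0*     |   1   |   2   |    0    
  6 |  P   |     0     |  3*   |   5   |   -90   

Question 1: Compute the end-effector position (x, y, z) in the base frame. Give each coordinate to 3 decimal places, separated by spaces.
after link 1: o_1 = (-0.8660, 0.5000, 4.0000)
after link 2: o_2 = (-0.8660, 0.5000, 4.0000)
after link 3: o_3 = (-0.8660, 0.5000, 4.0000)
after link 4: o_4 = (-3.1160, 1.7990, 2.5000)
after link 5: o_5 = (-4.1160, 3.5311, 1.5000)
after link 6: o_6 = (-6.3660, 8.2942, -1.0000)

-6.366 8.294 -1.000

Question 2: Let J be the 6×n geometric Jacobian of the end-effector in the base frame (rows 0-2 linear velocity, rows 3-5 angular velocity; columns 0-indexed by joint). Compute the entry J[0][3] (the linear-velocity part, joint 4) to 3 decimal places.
axis z_3 = (-0.4330,0.2500,0.8660); lever o_n−o_3 = (-5.5000,7.7942,-5.0000)
cross product → J_v[:, 3] = (-8.0000,-6.9282,-2.0000)
J_ω[:, 3] = z_3
entry J[0][3] = -8.0000

-8.000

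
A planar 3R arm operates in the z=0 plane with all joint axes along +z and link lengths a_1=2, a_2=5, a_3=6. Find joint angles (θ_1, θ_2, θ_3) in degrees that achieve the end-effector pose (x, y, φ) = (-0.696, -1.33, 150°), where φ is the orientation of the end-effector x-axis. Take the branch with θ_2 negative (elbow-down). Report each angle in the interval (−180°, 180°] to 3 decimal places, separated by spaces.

wrist centre = target − a_3·(cos φ, sin φ) = (4.5002, -4.3300)
cos θ_2 = (39.0003−2²−5²)/(2·2·5) = 0.5000; θ_2 = -59.9991° (elbow-down)
β = atan2(-4.3300,4.5002) = -43.8961°; ψ = atan2(-4.3301,4.5001) = -43.8972°
θ_1 = β − ψ = 0.0011°
θ_3 = φ − θ_1 − θ_2 = -150.0020° (wrapped to (-180°,180°])

0.001 -59.999 -150.002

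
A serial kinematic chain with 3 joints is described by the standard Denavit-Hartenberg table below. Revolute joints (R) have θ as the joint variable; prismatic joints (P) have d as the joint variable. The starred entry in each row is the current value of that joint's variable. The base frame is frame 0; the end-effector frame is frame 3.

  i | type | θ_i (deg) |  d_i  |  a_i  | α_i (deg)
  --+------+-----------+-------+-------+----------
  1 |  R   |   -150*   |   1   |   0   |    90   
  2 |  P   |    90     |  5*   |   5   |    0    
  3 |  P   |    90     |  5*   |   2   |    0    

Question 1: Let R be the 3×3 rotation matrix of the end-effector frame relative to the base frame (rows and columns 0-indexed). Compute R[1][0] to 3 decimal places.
0.500

End-effector x-axis (col 0 of R) = (0.8660,0.5000,0.0000)
R[1][0] = 0.5000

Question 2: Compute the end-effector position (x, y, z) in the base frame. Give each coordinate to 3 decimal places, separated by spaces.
after link 1: o_1 = (0.0000, 0.0000, 1.0000)
after link 2: o_2 = (-2.5000, 4.3301, 6.0000)
after link 3: o_3 = (-3.2679, 9.6603, 6.0000)

-3.268 9.660 6.000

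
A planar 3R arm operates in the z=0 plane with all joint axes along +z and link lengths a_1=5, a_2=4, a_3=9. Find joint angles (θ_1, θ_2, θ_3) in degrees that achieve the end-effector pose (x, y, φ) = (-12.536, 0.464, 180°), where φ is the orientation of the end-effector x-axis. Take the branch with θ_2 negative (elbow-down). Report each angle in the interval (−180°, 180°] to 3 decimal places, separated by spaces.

-134.992 -134.994 89.987

wrist centre = target − a_3·(cos φ, sin φ) = (-3.5360, 0.4640)
cos θ_2 = (12.7186−5²−4²)/(2·5·4) = -0.7070; θ_2 = -134.9942° (elbow-down)
β = atan2(0.4640,-3.5360) = 172.5243°; ψ = atan2(-2.8287,2.1719) = -52.4833°
θ_1 = β − ψ = 225.0076°
θ_3 = φ − θ_1 − θ_2 = 89.9866° (wrapped to (-180°,180°])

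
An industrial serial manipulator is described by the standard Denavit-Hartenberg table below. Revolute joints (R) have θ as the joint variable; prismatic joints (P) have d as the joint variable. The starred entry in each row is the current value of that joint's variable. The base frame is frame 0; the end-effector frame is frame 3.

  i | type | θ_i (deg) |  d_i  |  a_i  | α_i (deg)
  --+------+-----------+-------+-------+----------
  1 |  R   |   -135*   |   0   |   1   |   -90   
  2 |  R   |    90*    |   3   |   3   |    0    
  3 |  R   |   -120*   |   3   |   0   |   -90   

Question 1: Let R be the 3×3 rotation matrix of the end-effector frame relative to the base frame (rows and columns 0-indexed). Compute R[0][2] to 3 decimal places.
End-effector z-axis (col 2 of R) = (-0.3536,-0.3536,-0.8660)
R[0][2] = -0.3536

-0.354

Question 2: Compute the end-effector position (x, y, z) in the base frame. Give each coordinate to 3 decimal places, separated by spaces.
after link 1: o_1 = (-0.7071, -0.7071, 0.0000)
after link 2: o_2 = (1.4142, -2.8284, -3.0000)
after link 3: o_3 = (3.5355, -4.9497, -3.0000)

3.536 -4.950 -3.000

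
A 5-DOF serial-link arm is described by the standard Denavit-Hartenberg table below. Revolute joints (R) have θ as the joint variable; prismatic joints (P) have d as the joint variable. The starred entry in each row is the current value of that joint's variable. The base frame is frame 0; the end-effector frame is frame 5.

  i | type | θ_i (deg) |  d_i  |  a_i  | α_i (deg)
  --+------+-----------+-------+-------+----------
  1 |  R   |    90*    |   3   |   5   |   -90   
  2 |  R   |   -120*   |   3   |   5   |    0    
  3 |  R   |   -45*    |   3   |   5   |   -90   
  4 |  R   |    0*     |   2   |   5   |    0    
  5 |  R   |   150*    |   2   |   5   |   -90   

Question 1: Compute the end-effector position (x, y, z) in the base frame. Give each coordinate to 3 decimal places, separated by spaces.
after link 1: o_1 = (0.0000, 5.0000, 3.0000)
after link 2: o_2 = (-3.0000, 2.5000, 7.3301)
after link 3: o_3 = (-6.0000, -2.3296, 8.6242)
after link 4: o_4 = (-6.0000, -6.6416, 11.8502)
after link 5: o_5 = (-3.5000, -1.9414, 12.6613)

-3.500 -1.941 12.661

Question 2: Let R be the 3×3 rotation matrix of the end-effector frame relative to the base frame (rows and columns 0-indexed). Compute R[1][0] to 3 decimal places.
0.837

End-effector x-axis (col 0 of R) = (0.5000,0.8365,-0.2241)
R[1][0] = 0.8365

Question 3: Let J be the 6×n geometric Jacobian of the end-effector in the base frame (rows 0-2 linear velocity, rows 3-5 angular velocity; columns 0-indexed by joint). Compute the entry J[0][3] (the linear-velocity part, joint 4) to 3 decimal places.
axis z_3 = (0.0000,0.2588,0.9659); lever o_n−o_3 = (2.5000,0.3882,4.0371)
cross product → J_v[:, 3] = (0.6699,2.4148,-0.6470)
J_ω[:, 3] = z_3
entry J[0][3] = 0.6699

0.670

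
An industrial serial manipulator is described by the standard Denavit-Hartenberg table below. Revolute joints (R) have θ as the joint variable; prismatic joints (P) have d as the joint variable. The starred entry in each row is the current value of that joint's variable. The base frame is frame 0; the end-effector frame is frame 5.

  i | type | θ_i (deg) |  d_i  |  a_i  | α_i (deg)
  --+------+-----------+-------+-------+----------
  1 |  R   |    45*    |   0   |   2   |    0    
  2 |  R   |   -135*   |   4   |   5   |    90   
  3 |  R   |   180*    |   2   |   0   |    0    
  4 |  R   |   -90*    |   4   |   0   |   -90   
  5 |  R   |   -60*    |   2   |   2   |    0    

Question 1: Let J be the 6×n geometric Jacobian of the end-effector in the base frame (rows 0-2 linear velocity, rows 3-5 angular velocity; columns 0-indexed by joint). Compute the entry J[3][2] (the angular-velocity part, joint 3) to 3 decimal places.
axis z_2 = (-1.0000,0.0000,0.0000); lever o_n−o_2 = (-7.7321,2.0000,1.0000)
cross product → J_v[:, 2] = (-0.0000,1.0000,-2.0000)
J_ω[:, 2] = z_2
entry J[3][2] = -1.0000

-1.000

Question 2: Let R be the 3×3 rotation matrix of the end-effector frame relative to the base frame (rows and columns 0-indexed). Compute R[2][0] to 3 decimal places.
0.500

End-effector x-axis (col 0 of R) = (-0.8660,-0.0000,0.5000)
R[2][0] = 0.5000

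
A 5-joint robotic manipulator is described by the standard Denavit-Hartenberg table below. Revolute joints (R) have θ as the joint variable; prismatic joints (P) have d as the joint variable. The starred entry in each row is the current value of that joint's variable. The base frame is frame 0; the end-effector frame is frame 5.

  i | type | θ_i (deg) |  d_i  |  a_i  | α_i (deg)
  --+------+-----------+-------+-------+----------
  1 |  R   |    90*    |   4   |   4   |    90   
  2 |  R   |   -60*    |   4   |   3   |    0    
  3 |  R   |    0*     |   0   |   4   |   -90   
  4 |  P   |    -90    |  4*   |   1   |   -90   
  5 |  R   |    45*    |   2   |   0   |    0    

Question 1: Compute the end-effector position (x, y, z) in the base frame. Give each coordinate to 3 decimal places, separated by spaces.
5.000 11.964 -1.794

after link 1: o_1 = (0.0000, 4.0000, 4.0000)
after link 2: o_2 = (4.0000, 5.5000, 1.4019)
after link 3: o_3 = (4.0000, 7.5000, -2.0622)
after link 4: o_4 = (5.0000, 10.9641, -0.0622)
after link 5: o_5 = (5.0000, 11.9641, -1.7942)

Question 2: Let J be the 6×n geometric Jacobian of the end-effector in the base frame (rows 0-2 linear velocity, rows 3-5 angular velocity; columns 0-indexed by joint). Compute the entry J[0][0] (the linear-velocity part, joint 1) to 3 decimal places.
axis z_0 = ẑ; lever o_n−o_0 = (5.0000,11.9641,-1.7942)
cross product → J_v[:, 0] = (-11.9641,5.0000,0.0000)
J_ω[:, 0] = z_0
entry J[0][0] = -11.9641

-11.964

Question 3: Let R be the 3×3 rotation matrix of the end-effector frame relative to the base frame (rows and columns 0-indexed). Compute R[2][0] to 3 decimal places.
-0.354

End-effector x-axis (col 0 of R) = (0.7071,-0.6124,-0.3536)
R[2][0] = -0.3536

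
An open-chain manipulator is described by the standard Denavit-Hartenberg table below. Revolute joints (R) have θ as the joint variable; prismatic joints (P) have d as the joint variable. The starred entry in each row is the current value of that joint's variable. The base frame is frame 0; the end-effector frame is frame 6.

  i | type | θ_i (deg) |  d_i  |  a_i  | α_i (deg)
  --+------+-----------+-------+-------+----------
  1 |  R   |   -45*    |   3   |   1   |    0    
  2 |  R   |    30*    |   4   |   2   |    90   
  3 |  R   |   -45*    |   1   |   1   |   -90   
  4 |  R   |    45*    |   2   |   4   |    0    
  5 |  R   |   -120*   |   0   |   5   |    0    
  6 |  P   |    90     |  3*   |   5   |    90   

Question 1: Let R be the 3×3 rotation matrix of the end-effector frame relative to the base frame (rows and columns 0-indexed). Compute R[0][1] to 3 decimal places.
0.683

End-effector y-axis (col 1 of R) = (0.6830,-0.1830,0.7071)
R[0][1] = 0.6830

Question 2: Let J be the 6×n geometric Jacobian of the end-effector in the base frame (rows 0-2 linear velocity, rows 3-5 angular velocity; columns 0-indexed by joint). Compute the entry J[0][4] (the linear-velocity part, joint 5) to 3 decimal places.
axis z_4 = (0.6830,-0.1830,0.7071); lever o_n−o_4 = (5.3166,-5.0848,-2.2088)
cross product → J_v[:, 4] = (3.9998,5.2680,-2.5000)
J_ω[:, 4] = z_4
entry J[0][4] = 3.9998

4.000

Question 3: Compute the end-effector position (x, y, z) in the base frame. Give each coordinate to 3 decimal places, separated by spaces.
after link 1: o_1 = (0.7071, -0.7071, 3.0000)
after link 2: o_2 = (2.6390, -1.2247, 7.0000)
after link 3: o_3 = (3.0632, -2.3737, 6.2929)
after link 4: o_4 = (7.0931, -0.5253, 5.7071)
after link 5: o_5 = (6.7270, -5.4272, 4.7920)
after link 6: o_6 = (12.4096, -5.6101, 3.4983)

12.410 -5.610 3.498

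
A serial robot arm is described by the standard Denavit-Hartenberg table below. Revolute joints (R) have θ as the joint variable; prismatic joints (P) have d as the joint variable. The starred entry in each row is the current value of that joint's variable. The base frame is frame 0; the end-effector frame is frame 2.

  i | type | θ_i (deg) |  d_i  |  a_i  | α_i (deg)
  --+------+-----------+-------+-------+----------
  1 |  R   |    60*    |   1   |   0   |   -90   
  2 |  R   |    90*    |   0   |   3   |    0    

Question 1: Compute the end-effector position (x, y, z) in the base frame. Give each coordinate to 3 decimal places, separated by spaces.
-0.000 0.000 -2.000

after link 1: o_1 = (0.0000, 0.0000, 1.0000)
after link 2: o_2 = (-0.0000, 0.0000, -2.0000)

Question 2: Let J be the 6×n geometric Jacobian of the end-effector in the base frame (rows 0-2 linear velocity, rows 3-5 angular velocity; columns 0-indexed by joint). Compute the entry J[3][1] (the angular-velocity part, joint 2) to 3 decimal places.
-0.866

axis z_1 = (-0.8660,0.5000,0.0000); lever o_n−o_1 = (-0.0000,0.0000,-3.0000)
cross product → J_v[:, 1] = (-1.5000,-2.5981,-0.0000)
J_ω[:, 1] = z_1
entry J[3][1] = -0.8660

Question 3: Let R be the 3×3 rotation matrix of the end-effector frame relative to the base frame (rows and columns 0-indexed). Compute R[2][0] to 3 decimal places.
End-effector x-axis (col 0 of R) = (-0.0000,0.0000,-1.0000)
R[2][0] = -1.0000

-1.000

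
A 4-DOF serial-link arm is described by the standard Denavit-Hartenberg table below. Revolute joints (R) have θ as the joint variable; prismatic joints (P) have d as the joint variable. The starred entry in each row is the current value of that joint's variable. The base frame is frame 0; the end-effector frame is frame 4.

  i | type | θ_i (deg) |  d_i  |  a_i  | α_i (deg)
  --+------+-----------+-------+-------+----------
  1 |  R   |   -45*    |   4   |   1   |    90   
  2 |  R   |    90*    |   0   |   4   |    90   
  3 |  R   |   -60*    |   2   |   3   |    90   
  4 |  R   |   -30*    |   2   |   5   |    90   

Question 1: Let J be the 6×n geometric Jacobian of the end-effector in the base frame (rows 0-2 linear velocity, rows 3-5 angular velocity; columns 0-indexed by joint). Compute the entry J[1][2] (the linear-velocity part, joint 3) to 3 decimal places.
axis z_2 = (0.7071,-0.7071,-0.0000); lever o_n−o_2 = (4.8423,5.5494,1.9330)
cross product → J_v[:, 2] = (-1.3668,-1.3668,7.3481)
J_ω[:, 2] = z_2
entry J[1][2] = -1.3668

-1.367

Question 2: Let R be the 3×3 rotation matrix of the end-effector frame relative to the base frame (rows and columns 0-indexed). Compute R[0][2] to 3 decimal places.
End-effector z-axis (col 2 of R) = (-0.9186,0.3062,-0.2500)
R[0][2] = -0.9186

-0.919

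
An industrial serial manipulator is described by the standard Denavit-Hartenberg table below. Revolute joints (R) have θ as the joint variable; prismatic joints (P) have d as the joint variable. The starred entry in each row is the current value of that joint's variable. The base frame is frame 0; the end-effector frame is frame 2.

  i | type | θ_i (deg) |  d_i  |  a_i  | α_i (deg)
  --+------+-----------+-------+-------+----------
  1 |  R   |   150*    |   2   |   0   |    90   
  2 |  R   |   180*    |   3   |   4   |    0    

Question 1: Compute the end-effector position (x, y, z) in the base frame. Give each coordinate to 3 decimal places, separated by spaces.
4.964 0.598 2.000

after link 1: o_1 = (0.0000, 0.0000, 2.0000)
after link 2: o_2 = (4.9641, 0.5981, 2.0000)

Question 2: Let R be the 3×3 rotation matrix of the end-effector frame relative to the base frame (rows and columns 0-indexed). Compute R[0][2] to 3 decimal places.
End-effector z-axis (col 2 of R) = (0.5000,0.8660,0.0000)
R[0][2] = 0.5000

0.500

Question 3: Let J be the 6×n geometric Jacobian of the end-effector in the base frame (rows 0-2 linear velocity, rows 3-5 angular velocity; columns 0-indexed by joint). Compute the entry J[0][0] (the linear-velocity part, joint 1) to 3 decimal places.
-0.598

axis z_0 = ẑ; lever o_n−o_0 = (4.9641,0.5981,2.0000)
cross product → J_v[:, 0] = (-0.5981,4.9641,0.0000)
J_ω[:, 0] = z_0
entry J[0][0] = -0.5981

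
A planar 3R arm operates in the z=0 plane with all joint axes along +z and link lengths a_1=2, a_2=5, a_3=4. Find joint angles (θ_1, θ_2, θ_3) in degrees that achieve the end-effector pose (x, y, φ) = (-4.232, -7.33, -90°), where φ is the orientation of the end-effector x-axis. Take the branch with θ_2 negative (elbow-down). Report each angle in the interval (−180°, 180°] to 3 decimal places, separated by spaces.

wrist centre = target − a_3·(cos φ, sin φ) = (-4.2320, -3.3300)
cos θ_2 = (28.9987−2²−5²)/(2·2·5) = -0.0001; θ_2 = -90.0037° (elbow-down)
β = atan2(-3.3300,-4.2320) = -141.8021°; ψ = atan2(-5.0000,1.9997) = -68.2017°
θ_1 = β − ψ = -73.6004°
θ_3 = φ − θ_1 − θ_2 = 73.6041° (wrapped to (-180°,180°])

-73.600 -90.004 73.604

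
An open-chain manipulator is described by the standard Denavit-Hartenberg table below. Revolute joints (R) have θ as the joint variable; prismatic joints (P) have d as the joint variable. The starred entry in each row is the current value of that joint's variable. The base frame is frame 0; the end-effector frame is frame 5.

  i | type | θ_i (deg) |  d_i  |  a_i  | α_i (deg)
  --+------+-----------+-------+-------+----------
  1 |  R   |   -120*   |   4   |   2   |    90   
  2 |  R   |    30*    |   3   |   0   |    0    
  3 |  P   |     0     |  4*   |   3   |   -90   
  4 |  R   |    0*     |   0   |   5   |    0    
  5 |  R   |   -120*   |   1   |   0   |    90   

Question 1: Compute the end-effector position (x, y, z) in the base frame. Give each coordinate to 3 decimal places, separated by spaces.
after link 1: o_1 = (-1.0000, -1.7321, 4.0000)
after link 2: o_2 = (-3.5981, -0.2321, 4.0000)
after link 3: o_3 = (-8.3612, -0.4821, 5.5000)
after link 4: o_4 = (-10.5263, -4.2321, 8.0000)
after link 5: o_5 = (-10.2763, -3.7990, 8.8660)

-10.276 -3.799 8.866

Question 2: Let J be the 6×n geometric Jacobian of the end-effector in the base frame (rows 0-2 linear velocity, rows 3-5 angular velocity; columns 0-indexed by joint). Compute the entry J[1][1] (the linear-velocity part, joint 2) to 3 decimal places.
4.214

axis z_1 = (-0.8660,0.5000,0.0000); lever o_n−o_1 = (-9.2763,-2.0670,4.8660)
cross product → J_v[:, 1] = (2.4330,4.2141,6.4282)
J_ω[:, 1] = z_1
entry J[1][1] = 4.2141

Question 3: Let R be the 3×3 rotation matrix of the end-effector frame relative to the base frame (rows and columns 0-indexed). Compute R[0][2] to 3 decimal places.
0.808

End-effector z-axis (col 2 of R) = (0.8080,0.3995,-0.4330)
R[0][2] = 0.8080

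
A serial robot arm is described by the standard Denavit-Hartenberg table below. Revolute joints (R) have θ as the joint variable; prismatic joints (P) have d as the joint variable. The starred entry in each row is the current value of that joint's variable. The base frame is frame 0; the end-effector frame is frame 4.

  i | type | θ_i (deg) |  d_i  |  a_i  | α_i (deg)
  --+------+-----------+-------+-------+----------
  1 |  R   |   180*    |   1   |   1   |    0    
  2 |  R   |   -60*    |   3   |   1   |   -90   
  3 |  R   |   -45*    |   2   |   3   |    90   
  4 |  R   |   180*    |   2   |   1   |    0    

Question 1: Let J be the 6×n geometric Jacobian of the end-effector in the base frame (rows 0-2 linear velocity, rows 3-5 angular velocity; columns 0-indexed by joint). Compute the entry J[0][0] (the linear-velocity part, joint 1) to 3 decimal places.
0.134

axis z_0 = ẑ; lever o_n−o_0 = (-3.2321,-0.1340,6.8284)
cross product → J_v[:, 0] = (0.1340,-3.2321,0.0000)
J_ω[:, 0] = z_0
entry J[0][0] = 0.1340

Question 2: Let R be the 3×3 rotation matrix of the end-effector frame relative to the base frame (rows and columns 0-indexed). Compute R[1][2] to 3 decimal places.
End-effector z-axis (col 2 of R) = (0.3536,-0.6124,0.7071)
R[1][2] = -0.6124

-0.612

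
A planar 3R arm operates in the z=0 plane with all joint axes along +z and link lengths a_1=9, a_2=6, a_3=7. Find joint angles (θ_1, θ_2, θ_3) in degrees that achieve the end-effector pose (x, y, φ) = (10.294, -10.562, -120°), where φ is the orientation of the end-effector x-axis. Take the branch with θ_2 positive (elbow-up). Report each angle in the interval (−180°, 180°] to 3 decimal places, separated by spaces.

-30.003 30.008 -120.005

wrist centre = target − a_3·(cos φ, sin φ) = (13.7940, -4.4998)
cos θ_2 = (210.5228−9²−6²)/(2·9·6) = 0.8660; θ_2 = 30.0084° (elbow-up)
β = atan2(-4.4998,13.7940) = -18.0671°; ψ = atan2(3.0008,14.1957) = 11.9358°
θ_1 = β − ψ = -30.0029°
θ_3 = φ − θ_1 − θ_2 = -120.0055° (wrapped to (-180°,180°])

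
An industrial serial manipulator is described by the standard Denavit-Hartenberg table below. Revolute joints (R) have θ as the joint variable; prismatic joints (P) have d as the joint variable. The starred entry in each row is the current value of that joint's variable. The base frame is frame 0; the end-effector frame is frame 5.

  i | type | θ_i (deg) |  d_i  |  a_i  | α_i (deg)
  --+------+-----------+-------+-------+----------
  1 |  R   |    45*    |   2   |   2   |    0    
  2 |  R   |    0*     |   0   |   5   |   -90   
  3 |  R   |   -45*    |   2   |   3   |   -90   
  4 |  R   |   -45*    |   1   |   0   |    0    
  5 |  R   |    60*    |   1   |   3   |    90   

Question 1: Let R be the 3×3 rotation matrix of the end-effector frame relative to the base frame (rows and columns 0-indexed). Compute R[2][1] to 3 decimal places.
End-effector y-axis (col 1 of R) = (0.5000,0.5000,-0.7071)
R[2][1] = -0.7071

-0.707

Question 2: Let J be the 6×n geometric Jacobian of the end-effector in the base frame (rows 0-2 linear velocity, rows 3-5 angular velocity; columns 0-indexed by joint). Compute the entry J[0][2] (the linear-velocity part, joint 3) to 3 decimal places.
1.949

axis z_2 = (-0.7071,0.7071,0.0000); lever o_n−o_2 = (3.0837,4.8141,2.7561)
cross product → J_v[:, 2] = (1.9489,1.9489,-5.5846)
J_ω[:, 2] = z_2
entry J[0][2] = 1.9489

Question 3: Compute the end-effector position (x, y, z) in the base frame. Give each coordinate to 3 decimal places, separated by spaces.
after link 1: o_1 = (1.4142, 1.4142, 2.0000)
after link 2: o_2 = (4.9497, 4.9497, 2.0000)
after link 3: o_3 = (5.0355, 7.8640, 4.1213)
after link 4: o_4 = (5.5355, 8.3640, 3.4142)
after link 5: o_5 = (8.0335, 9.7638, 4.7561)

8.033 9.764 4.756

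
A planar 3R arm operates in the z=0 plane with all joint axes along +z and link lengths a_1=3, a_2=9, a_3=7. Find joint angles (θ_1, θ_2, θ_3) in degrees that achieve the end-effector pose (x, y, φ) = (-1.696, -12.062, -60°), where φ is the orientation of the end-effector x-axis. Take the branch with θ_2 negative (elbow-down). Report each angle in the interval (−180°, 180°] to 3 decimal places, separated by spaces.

wrist centre = target − a_3·(cos φ, sin φ) = (-5.1960, -5.9998)
cos θ_2 = (62.9963−3²−9²)/(2·3·9) = -0.5001; θ_2 = -120.0046° (elbow-down)
β = atan2(-5.9998,-5.1960) = -130.8934°; ψ = atan2(-7.7939,-1.5006) = -100.8983°
θ_1 = β − ψ = -29.9951°
θ_3 = φ − θ_1 − θ_2 = 89.9997° (wrapped to (-180°,180°])

-29.995 -120.005 90.000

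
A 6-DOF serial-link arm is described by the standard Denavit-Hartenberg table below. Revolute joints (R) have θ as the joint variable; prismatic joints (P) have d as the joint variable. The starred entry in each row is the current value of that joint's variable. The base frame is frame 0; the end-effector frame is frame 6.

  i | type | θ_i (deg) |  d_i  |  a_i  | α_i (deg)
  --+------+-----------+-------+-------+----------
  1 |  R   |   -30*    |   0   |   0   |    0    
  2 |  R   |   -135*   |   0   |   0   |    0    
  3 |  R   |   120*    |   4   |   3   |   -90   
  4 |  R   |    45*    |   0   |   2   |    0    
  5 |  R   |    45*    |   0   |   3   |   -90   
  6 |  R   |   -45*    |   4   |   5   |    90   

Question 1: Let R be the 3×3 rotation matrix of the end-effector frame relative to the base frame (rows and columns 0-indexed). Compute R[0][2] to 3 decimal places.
0.500

End-effector z-axis (col 2 of R) = (0.5000,0.5000,0.7071)
R[0][2] = 0.5000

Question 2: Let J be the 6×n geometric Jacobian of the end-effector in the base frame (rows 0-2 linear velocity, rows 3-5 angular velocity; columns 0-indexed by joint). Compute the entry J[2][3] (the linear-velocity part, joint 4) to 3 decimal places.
axis z_3 = (0.7071,0.7071,0.0000); lever o_n−o_3 = (0.6716,4.3284,-7.9497)
cross product → J_v[:, 3] = (-5.6213,5.6213,2.5858)
J_ω[:, 3] = z_3
entry J[2][3] = 2.5858

2.586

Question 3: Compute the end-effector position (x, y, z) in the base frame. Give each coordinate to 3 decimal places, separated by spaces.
2.793 2.207 -3.950

after link 1: o_1 = (0.0000, 0.0000, 0.0000)
after link 2: o_2 = (0.0000, 0.0000, 0.0000)
after link 3: o_3 = (2.1213, -2.1213, 4.0000)
after link 4: o_4 = (3.1213, -3.1213, 2.5858)
after link 5: o_5 = (3.1213, -3.1213, -0.4142)
after link 6: o_6 = (2.7929, 2.2071, -3.9497)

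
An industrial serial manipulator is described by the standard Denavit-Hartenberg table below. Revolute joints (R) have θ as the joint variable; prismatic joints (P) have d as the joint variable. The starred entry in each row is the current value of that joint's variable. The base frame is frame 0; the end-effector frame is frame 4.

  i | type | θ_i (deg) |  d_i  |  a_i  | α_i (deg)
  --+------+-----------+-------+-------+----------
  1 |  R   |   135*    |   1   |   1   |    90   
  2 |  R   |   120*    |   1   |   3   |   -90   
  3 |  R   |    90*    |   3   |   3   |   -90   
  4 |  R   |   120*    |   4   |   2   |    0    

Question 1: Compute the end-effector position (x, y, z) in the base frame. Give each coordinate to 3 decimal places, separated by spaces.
-0.991 -0.423 -0.500

after link 1: o_1 = (-0.7071, 0.7071, 1.0000)
after link 2: o_2 = (1.0607, 0.3536, 3.5981)
after link 3: o_3 = (0.7765, -3.6049, 2.0981)
after link 4: o_4 = (-0.9913, -0.4229, -0.5000)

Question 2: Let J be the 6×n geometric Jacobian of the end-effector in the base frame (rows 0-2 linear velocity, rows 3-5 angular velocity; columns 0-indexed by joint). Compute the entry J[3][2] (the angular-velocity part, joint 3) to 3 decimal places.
axis z_2 = (0.6124,-0.6124,-0.5000); lever o_n−o_2 = (-2.0520,-0.7765,-4.0981)
cross product → J_v[:, 2] = (2.1213,3.5355,-1.7321)
J_ω[:, 2] = z_2
entry J[3][2] = 0.6124

0.612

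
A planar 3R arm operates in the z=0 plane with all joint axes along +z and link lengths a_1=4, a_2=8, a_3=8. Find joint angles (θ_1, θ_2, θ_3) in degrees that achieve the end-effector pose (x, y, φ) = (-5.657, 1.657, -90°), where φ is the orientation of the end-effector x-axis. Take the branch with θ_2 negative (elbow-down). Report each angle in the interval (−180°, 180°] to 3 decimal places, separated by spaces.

150.719 -44.994 164.276

wrist centre = target − a_3·(cos φ, sin φ) = (-5.6570, 9.6570)
cos θ_2 = (125.2593−4²−8²)/(2·4·8) = 0.7072; θ_2 = -44.9943° (elbow-down)
β = atan2(9.6570,-5.6570) = 120.3615°; ψ = atan2(-5.6563,9.6574) = -30.3573°
θ_1 = β − ψ = 150.7187°
θ_3 = φ − θ_1 − θ_2 = 164.2756° (wrapped to (-180°,180°])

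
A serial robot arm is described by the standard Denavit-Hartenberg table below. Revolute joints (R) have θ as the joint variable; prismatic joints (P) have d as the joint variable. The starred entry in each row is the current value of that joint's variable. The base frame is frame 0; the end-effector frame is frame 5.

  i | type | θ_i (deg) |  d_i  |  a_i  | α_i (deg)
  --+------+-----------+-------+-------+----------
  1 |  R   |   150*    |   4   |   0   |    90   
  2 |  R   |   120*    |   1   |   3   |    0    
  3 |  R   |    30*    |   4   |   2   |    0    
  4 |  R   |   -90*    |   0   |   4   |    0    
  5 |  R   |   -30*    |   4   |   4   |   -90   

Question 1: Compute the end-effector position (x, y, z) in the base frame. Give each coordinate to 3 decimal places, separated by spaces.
after link 1: o_1 = (0.0000, 0.0000, 4.0000)
after link 2: o_2 = (1.7990, 0.1160, 6.5981)
after link 3: o_3 = (5.2990, 2.7141, 7.5981)
after link 4: o_4 = (3.5670, 3.7141, 11.0622)
after link 5: o_5 = (2.5670, 8.9103, 13.0622)

2.567 8.910 13.062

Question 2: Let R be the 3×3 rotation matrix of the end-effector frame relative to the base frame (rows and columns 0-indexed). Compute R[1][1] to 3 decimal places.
-0.866

End-effector y-axis (col 1 of R) = (-0.5000,-0.8660,-0.0000)
R[1][1] = -0.8660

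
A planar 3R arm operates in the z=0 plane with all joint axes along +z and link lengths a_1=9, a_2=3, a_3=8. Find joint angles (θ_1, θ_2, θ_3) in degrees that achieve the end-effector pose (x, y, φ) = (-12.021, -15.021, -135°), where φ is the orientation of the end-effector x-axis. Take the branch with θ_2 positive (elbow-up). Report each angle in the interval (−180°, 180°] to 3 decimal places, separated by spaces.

wrist centre = target − a_3·(cos φ, sin φ) = (-6.3641, -9.3641)
cos θ_2 = (128.1896−9²−3²)/(2·9·3) = 0.7072; θ_2 = 44.9913° (elbow-up)
β = atan2(-9.3641,-6.3641) = -124.2012°; ψ = atan2(2.1210,11.1216) = 10.7972°
θ_1 = β − ψ = -134.9983°
θ_3 = φ − θ_1 − θ_2 = -44.9929° (wrapped to (-180°,180°])

-134.998 44.991 -44.993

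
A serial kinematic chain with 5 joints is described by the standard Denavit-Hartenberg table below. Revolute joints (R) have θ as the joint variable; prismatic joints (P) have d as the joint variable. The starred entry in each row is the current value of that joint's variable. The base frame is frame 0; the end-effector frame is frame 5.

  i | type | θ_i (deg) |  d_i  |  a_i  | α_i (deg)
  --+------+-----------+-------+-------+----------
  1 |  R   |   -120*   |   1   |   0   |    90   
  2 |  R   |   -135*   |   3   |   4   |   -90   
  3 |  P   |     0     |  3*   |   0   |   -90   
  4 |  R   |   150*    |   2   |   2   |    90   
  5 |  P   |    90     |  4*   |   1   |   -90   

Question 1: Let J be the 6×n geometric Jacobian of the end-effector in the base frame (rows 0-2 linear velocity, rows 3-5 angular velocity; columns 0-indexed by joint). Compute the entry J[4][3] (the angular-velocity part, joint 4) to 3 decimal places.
axis z_3 = (0.8660,-0.5000,-0.0000); lever o_n−o_3 = (4.2711,1.3978,2.9671)
cross product → J_v[:, 3] = (-1.4836,-2.5696,3.3461)
J_ω[:, 3] = z_3
entry J[4][3] = -0.5000

-0.500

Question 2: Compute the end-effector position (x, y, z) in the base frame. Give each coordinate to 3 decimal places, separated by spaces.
2.027 3.510 -0.983

after link 1: o_1 = (0.0000, 0.0000, 1.0000)
after link 2: o_2 = (-1.1839, 3.9495, -1.8284)
after link 3: o_3 = (-2.2445, 2.1124, -3.9497)
after link 4: o_4 = (-0.7713, 0.6641, -2.0179)
after link 5: o_5 = (2.0266, 3.5101, -0.9826)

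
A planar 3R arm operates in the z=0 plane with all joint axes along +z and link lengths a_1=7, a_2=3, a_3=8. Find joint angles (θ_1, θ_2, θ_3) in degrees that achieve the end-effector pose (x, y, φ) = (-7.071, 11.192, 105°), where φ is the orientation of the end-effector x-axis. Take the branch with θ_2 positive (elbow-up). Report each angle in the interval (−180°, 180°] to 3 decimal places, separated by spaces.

119.998 119.988 -134.986

wrist centre = target − a_3·(cos φ, sin φ) = (-5.0004, 3.4646)
cos θ_2 = (37.0079−7²−3²)/(2·7·3) = -0.4998; θ_2 = 119.9876° (elbow-up)
β = atan2(3.4646,-5.0004) = 145.2836°; ψ = atan2(2.5984,5.5006) = 25.2855°
θ_1 = β − ψ = 119.9981°
θ_3 = φ − θ_1 − θ_2 = -134.9857° (wrapped to (-180°,180°])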